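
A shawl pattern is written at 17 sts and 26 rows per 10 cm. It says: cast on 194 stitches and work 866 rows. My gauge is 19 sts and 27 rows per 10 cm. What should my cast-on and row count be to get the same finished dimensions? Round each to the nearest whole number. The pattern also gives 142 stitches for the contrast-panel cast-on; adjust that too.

Cast on 217 stitches; work 899 rows; contrast-panel cast-on 159 stitches.

Stitches: 194 × 19/17 = 216.82 → 217.
Rows: 866 × 27/26 = 899.31 → 899.
contrast-panel cast-on: 142 × 19/17 = 158.71 → 159.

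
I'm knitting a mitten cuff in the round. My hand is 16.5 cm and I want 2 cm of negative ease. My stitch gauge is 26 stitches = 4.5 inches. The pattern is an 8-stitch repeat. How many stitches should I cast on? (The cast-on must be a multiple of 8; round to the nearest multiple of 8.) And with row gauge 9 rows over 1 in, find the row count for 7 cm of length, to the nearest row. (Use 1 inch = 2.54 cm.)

Finished = 16.5 − 2 = 14.5 cm.
14.5 cm × 1/2.54 = 5.71 inches.
26/4.5 = 5.778 sts per in; 5.71 × 5.778 = 32.98 sts.
Nearest multiple of 8 → 32.
7 cm = 2.76 inches; × 9 = 24.80 → 25 rows.

Cast on 32 stitches; work 25 rows.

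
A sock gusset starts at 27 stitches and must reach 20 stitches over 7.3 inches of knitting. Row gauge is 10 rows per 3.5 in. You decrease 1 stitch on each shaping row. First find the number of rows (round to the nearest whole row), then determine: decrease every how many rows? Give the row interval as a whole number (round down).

Decrease every 3rd row.

Rows = 7.3 × 2.857 = 20.9 → 21 rows.
Stitches to remove: 7 → 7 shaping rows (at 1 st each).
21 / 7 = 3.00 → every 3 rows.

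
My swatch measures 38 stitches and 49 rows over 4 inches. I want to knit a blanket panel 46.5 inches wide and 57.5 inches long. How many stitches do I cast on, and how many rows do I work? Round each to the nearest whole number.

Stitch gauge = 38/4 = 9.5 sts/in; 46.5 × 9.5 = 441.75 → 442 sts.
Row gauge = 49/4 = 12.25 rows/in; 57.5 × 12.25 = 704.38 → 704 rows.

Cast on 442 stitches and work 704 rows.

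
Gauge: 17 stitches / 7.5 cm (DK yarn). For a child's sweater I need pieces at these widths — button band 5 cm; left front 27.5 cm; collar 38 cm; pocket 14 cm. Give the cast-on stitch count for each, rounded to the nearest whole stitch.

Rate = 17/7.5 = 2.267 sts per cm.
button band: 5 × 2.267 = 11.33 → 11.
left front: 27.5 × 2.267 = 62.33 → 62.
collar: 38 × 2.267 = 86.13 → 86.
pocket: 14 × 2.267 = 31.73 → 32.

button band 11; left front 62; collar 86; pocket 32.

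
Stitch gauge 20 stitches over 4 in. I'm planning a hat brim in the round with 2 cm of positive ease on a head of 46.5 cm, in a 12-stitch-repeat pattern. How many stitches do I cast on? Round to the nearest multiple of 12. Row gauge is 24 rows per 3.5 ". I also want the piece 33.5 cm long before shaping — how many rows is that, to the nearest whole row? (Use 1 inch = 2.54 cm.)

Finished = 46.5 + 2 = 48.5 cm.
48.5 cm × 1/2.54 = 19.09 inches.
20/4 = 5 sts per in; 19.09 × 5 = 95.47 sts.
Nearest multiple of 12 → 96.
33.5 cm = 13.19 inches; × 6.857 = 90.44 → 90 rows.

Cast on 96 stitches; work 90 rows.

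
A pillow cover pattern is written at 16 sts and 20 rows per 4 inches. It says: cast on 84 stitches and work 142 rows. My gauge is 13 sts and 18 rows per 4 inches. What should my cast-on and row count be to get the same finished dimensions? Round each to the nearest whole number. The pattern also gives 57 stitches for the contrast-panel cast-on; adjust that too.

Stitches: 84 × 13/16 = 68.25 → 68.
Rows: 142 × 18/20 = 127.80 → 128.
contrast-panel cast-on: 57 × 13/16 = 46.31 → 46.

Cast on 68 stitches; work 128 rows; contrast-panel cast-on 46 stitches.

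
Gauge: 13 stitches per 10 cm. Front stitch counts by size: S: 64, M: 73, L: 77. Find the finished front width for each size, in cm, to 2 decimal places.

S 49.23 cm; M 56.15 cm; L 59.23 cm.

13/10 = 1.3 sts per cm.
S: 64 / 1.3 = 49.231 → 49.23 cm.
M: 73 / 1.3 = 56.154 → 56.15 cm.
L: 77 / 1.3 = 59.231 → 59.23 cm.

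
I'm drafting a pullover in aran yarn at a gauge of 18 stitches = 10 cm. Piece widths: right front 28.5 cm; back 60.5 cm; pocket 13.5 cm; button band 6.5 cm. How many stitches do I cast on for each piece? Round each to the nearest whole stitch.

Rate = 18/10 = 1.8 sts per cm.
right front: 28.5 × 1.8 = 51.30 → 51.
back: 60.5 × 1.8 = 108.90 → 109.
pocket: 13.5 × 1.8 = 24.30 → 24.
button band: 6.5 × 1.8 = 11.70 → 12.

right front 51; back 109; pocket 24; button band 12.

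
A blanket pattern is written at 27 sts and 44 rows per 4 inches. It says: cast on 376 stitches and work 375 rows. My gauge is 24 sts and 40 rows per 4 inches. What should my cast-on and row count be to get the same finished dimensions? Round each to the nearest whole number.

Cast on 334 stitches; work 341 rows.

Stitches: 376 × 24/27 = 334.22 → 334.
Rows: 375 × 40/44 = 340.91 → 341.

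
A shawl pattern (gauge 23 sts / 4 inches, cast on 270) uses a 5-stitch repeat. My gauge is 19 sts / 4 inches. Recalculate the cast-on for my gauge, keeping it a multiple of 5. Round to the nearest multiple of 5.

270 × 19 / 23 = 223.04.
Nearest multiple of 5: 225.

Cast on 225 stitches.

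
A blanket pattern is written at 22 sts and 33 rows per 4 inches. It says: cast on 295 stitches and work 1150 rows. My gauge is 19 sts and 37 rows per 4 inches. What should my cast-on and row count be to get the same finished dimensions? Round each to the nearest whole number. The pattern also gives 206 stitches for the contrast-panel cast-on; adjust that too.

Cast on 255 stitches; work 1289 rows; contrast-panel cast-on 178 stitches.

Stitches: 295 × 19/22 = 254.77 → 255.
Rows: 1150 × 37/33 = 1289.39 → 1289.
contrast-panel cast-on: 206 × 19/22 = 177.91 → 178.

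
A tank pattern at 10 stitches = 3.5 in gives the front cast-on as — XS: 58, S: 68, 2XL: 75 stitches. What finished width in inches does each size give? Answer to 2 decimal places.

10/3.5 = 2.857 sts per in.
XS: 58 / 2.857 = 20.300 → 20.30 in.
S: 68 / 2.857 = 23.800 → 23.80 in.
2XL: 75 / 2.857 = 26.250 → 26.25 in.

XS 20.30 inches; S 23.80 inches; 2XL 26.25 inches.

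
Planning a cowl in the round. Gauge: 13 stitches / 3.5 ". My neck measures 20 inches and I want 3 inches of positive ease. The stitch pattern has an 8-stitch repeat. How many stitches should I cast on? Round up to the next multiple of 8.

CO 88 sts.

Finished = 20 + 3 = 23 inches.
13 / 3.5 = 3.714 sts/in.
23 × 3.714 = 85.43 sts.
Next multiple of 8: 88.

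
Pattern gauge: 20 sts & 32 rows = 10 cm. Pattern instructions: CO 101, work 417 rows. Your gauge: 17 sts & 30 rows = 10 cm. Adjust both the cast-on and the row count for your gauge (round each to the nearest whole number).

Cast on 86 stitches; work 391 rows.

Stitches: 101 × 17/20 = 85.85 → 86.
Rows: 417 × 30/32 = 390.94 → 391.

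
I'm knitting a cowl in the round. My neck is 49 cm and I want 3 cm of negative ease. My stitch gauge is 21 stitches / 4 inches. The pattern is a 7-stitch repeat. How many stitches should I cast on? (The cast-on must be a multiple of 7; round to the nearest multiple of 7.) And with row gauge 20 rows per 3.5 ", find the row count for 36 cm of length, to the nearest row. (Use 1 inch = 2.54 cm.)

Cast on 98 stitches; work 81 rows.

Finished = 49 − 3 = 46 cm.
46 cm × 1/2.54 = 18.11 inches.
21/4 = 5.25 sts per in; 18.11 × 5.25 = 95.08 sts.
Nearest multiple of 7 → 98.
36 cm = 14.17 inches; × 5.714 = 80.99 → 81 rows.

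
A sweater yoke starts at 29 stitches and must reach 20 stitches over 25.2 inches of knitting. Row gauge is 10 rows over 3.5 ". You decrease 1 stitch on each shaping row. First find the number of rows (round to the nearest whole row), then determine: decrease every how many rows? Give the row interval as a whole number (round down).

Rows = 25.2 × 2.857 = 72.0 → 72 rows.
Stitches to remove: 9 → 9 shaping rows (at 1 st each).
72 / 9 = 8.00 → every 8 rows.

Decrease every 8th row.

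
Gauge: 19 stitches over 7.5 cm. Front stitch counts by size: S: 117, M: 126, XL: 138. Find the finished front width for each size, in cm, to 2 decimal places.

S 46.18 cm; M 49.74 cm; XL 54.47 cm.

19/7.5 = 2.533 sts per cm.
S: 117 / 2.533 = 46.184 → 46.18 cm.
M: 126 / 2.533 = 49.737 → 49.74 cm.
XL: 138 / 2.533 = 54.474 → 54.47 cm.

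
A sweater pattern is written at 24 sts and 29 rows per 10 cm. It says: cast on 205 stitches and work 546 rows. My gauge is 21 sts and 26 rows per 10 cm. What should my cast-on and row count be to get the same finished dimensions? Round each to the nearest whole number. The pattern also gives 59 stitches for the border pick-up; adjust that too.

Stitches: 205 × 21/24 = 179.38 → 179.
Rows: 546 × 26/29 = 489.52 → 490.
border pick-up: 59 × 21/24 = 51.62 → 52.

Cast on 179 stitches; work 490 rows; border pick-up 52 stitches.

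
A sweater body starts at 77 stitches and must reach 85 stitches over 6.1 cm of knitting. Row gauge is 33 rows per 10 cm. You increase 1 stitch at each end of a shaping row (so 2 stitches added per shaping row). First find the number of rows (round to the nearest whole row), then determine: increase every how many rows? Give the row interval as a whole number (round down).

Increase every 5th row.

Rows = 6.1 × 3.3 = 20.1 → 20 rows.
Stitches to add: 8 → 4 shaping rows (at 2 st each).
20 / 4 = 5.00 → every 5 rows.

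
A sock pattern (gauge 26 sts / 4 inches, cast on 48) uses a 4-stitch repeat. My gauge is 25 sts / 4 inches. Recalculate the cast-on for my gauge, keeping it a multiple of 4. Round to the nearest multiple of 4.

Cast on 48 stitches.

48 × 25 / 26 = 46.15.
Nearest multiple of 4: 48.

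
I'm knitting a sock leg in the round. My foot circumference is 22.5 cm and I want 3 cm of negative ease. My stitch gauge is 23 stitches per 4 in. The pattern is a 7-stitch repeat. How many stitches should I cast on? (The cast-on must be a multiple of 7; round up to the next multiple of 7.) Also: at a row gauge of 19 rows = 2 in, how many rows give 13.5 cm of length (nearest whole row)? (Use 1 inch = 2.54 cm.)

Finished = 22.5 − 3 = 19.5 cm.
19.5 cm × 1/2.54 = 7.68 inches.
23/4 = 5.75 sts per in; 7.68 × 5.75 = 44.14 sts.
Next multiple of 7 → 49.
13.5 cm = 5.31 inches; × 9.5 = 50.49 → 50 rows.

Cast on 49 stitches; work 50 rows.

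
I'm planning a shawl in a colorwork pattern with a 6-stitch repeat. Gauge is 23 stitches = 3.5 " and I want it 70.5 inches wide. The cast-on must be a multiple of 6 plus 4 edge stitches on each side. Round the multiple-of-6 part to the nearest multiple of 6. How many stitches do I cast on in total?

Cast on 464 stitches.

23 / 3.5 = 6.571 sts per inch.
70.5 × 6.571 = 463.29 sts.
Less 8 edge sts → 455.29 for the repeat.
Nearest multiple of 6: 456.
Add back 8 edge sts → 464.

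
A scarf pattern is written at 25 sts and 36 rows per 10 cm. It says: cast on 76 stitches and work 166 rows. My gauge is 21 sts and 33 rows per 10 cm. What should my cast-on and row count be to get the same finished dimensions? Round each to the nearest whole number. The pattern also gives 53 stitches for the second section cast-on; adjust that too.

Cast on 64 stitches; work 152 rows; second section cast-on 45 stitches.

Stitches: 76 × 21/25 = 63.84 → 64.
Rows: 166 × 33/36 = 152.17 → 152.
second section cast-on: 53 × 21/25 = 44.52 → 45.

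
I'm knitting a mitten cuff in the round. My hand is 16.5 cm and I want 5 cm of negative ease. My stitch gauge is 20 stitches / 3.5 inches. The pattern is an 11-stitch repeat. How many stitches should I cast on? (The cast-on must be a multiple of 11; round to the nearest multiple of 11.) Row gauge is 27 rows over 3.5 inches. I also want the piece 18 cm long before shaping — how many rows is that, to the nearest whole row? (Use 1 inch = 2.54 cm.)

Cast on 22 stitches; work 55 rows.

Finished = 16.5 − 5 = 11.5 cm.
11.5 cm × 1/2.54 = 4.53 inches.
20/3.5 = 5.714 sts per in; 4.53 × 5.714 = 25.87 sts.
Nearest multiple of 11 → 22.
18 cm = 7.09 inches; × 7.714 = 54.67 → 55 rows.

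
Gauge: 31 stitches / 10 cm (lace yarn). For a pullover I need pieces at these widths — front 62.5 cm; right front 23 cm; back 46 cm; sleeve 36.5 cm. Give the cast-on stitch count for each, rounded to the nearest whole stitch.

Rate = 31/10 = 3.1 sts per cm.
front: 62.5 × 3.1 = 193.75 → 194.
right front: 23 × 3.1 = 71.30 → 71.
back: 46 × 3.1 = 142.60 → 143.
sleeve: 36.5 × 3.1 = 113.15 → 113.

front 194; right front 71; back 143; sleeve 113.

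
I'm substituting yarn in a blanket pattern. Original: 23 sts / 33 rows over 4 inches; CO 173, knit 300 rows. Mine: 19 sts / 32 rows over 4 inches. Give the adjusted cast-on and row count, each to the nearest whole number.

Stitches: 173 × 19/23 = 142.91 → 143.
Rows: 300 × 32/33 = 290.91 → 291.

Cast on 143 stitches; work 291 rows.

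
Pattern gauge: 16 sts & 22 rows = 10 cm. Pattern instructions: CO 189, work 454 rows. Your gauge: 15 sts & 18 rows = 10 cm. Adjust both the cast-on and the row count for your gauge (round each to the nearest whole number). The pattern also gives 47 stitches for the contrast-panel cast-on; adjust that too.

Stitches: 189 × 15/16 = 177.19 → 177.
Rows: 454 × 18/22 = 371.45 → 371.
contrast-panel cast-on: 47 × 15/16 = 44.06 → 44.

Cast on 177 stitches; work 371 rows; contrast-panel cast-on 44 stitches.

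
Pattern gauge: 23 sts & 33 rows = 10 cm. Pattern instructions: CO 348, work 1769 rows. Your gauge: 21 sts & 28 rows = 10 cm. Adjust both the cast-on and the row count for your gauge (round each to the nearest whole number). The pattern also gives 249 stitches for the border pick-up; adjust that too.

Stitches: 348 × 21/23 = 317.74 → 318.
Rows: 1769 × 28/33 = 1500.97 → 1501.
border pick-up: 249 × 21/23 = 227.35 → 227.

Cast on 318 stitches; work 1501 rows; border pick-up 227 stitches.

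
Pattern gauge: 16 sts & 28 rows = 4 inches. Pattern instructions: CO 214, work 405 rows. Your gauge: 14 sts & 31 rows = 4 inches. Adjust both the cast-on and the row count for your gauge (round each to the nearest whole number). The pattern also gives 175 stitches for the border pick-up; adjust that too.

Stitches: 214 × 14/16 = 187.25 → 187.
Rows: 405 × 31/28 = 448.39 → 448.
border pick-up: 175 × 14/16 = 153.12 → 153.

Cast on 187 stitches; work 448 rows; border pick-up 153 stitches.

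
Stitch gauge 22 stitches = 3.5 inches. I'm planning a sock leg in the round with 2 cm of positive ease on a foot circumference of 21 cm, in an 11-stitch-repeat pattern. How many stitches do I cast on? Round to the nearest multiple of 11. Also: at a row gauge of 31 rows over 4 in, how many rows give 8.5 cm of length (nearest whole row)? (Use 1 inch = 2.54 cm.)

Finished = 21 + 2 = 23 cm.
23 cm × 1/2.54 = 9.06 inches.
22/3.5 = 6.286 sts per in; 9.06 × 6.286 = 56.92 sts.
Nearest multiple of 11 → 55.
8.5 cm = 3.35 inches; × 7.75 = 25.94 → 26 rows.

Cast on 55 stitches; work 26 rows.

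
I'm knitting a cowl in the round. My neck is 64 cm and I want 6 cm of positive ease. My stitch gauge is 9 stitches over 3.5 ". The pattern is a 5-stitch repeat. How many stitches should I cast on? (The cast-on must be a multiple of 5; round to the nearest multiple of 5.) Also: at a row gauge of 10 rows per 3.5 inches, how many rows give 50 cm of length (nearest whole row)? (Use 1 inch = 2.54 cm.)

Cast on 70 stitches; work 56 rows.

Finished = 64 + 6 = 70 cm.
70 cm × 1/2.54 = 27.56 inches.
9/3.5 = 2.571 sts per in; 27.56 × 2.571 = 70.87 sts.
Nearest multiple of 5 → 70.
50 cm = 19.69 inches; × 2.857 = 56.24 → 56 rows.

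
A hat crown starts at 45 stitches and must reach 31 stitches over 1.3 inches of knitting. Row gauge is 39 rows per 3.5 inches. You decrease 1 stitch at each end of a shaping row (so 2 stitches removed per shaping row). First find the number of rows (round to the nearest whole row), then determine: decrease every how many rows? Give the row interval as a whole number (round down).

Rows = 1.3 × 11.143 = 14.5 → 14 rows.
Stitches to remove: 14 → 7 shaping rows (at 2 st each).
14 / 7 = 2.00 → every 2 rows.

Decrease every 2nd row.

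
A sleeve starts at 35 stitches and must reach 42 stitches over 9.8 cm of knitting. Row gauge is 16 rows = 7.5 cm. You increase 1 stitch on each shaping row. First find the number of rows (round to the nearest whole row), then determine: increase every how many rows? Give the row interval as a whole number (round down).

Increase every 3rd row.

Rows = 9.8 × 2.133 = 20.9 → 21 rows.
Stitches to add: 7 → 7 shaping rows (at 1 st each).
21 / 7 = 3.00 → every 3 rows.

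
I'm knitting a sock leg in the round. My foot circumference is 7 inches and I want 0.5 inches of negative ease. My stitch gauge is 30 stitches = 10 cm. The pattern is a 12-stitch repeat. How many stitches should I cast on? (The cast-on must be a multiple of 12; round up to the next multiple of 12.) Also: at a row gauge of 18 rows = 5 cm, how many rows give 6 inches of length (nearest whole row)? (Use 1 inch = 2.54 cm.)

Cast on 60 stitches; work 55 rows.

Finished = 7 − 0.5 = 6.5 inches.
6.5 inches × 2.54 = 16.51 cm.
30/10 = 3 sts per cm; 16.51 × 3 = 49.53 sts.
Next multiple of 12 → 60.
6 inches = 15.24 cm; × 3.6 = 54.86 → 55 rows.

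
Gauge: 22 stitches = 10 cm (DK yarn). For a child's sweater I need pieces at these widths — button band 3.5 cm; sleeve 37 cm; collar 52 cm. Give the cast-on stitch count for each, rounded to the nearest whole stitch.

Rate = 22/10 = 2.2 sts per cm.
button band: 3.5 × 2.2 = 7.70 → 8.
sleeve: 37 × 2.2 = 81.40 → 81.
collar: 52 × 2.2 = 114.40 → 114.

button band 8; sleeve 81; collar 114.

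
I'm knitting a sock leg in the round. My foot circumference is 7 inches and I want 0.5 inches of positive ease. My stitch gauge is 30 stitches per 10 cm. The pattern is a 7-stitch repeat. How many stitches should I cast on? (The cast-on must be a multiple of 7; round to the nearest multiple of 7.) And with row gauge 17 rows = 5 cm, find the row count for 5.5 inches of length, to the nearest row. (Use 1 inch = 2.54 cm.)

Cast on 56 stitches; work 47 rows.

Finished = 7 + 0.5 = 7.5 inches.
7.5 inches × 2.54 = 19.05 cm.
30/10 = 3 sts per cm; 19.05 × 3 = 57.15 sts.
Nearest multiple of 7 → 56.
5.5 inches = 13.97 cm; × 3.4 = 47.50 → 47 rows.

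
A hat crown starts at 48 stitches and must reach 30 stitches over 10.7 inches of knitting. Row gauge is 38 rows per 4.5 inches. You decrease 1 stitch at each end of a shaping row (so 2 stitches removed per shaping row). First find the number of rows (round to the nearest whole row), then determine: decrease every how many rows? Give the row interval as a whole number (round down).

Decrease every 10th row.

Rows = 10.7 × 8.444 = 90.4 → 90 rows.
Stitches to remove: 18 → 9 shaping rows (at 2 st each).
90 / 9 = 10.00 → every 10 rows.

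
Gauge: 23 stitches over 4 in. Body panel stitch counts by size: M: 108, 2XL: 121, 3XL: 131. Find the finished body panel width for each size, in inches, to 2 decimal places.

23/4 = 5.75 sts per in.
M: 108 / 5.75 = 18.783 → 18.78 in.
2XL: 121 / 5.75 = 21.043 → 21.04 in.
3XL: 131 / 5.75 = 22.783 → 22.78 in.

M 18.78 inches; 2XL 21.04 inches; 3XL 22.78 inches.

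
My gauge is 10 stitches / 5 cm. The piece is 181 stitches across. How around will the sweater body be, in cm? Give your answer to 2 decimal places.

10 stitches / 5 cm = 2 stitches per cm.
181 / 2 = 90.500 cm.

90.50 cm.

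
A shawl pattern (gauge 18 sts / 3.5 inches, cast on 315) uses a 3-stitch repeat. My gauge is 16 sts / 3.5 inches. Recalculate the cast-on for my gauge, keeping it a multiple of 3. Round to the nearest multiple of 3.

279 stitches.

315 × 16 / 18 = 280.00.
Nearest multiple of 3: 279.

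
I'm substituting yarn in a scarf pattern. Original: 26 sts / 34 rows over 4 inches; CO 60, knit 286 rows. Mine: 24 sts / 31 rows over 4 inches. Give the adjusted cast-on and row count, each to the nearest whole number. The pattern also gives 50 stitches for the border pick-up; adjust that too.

Cast on 55 stitches; work 261 rows; border pick-up 46 stitches.

Stitches: 60 × 24/26 = 55.38 → 55.
Rows: 286 × 31/34 = 260.76 → 261.
border pick-up: 50 × 24/26 = 46.15 → 46.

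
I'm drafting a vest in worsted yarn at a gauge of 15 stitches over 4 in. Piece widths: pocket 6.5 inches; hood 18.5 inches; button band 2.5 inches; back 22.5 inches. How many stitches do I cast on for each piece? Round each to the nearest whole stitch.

pocket 24; hood 69; button band 9; back 84.

Rate = 15/4 = 3.75 sts per in.
pocket: 6.5 × 3.75 = 24.38 → 24.
hood: 18.5 × 3.75 = 69.38 → 69.
button band: 2.5 × 3.75 = 9.38 → 9.
back: 22.5 × 3.75 = 84.38 → 84.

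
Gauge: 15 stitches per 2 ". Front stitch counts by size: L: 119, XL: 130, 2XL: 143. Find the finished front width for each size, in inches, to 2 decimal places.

L 15.87 inches; XL 17.33 inches; 2XL 19.07 inches.

15/2 = 7.5 sts per in.
L: 119 / 7.5 = 15.867 → 15.87 in.
XL: 130 / 7.5 = 17.333 → 17.33 in.
2XL: 143 / 7.5 = 19.067 → 19.07 in.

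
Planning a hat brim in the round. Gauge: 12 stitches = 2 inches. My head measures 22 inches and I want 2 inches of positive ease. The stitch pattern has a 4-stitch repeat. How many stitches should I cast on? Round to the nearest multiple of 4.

CO 144 sts.

Finished = 22 + 2 = 24 inches.
12 / 2 = 6 sts/in.
24 × 6 = 144.00 sts.
Nearest multiple of 4: 144.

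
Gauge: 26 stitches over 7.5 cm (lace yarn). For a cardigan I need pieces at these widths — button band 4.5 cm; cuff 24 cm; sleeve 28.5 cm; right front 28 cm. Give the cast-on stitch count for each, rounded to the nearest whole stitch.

button band 16; cuff 83; sleeve 99; right front 97.

Rate = 26/7.5 = 3.467 sts per cm.
button band: 4.5 × 3.467 = 15.60 → 16.
cuff: 24 × 3.467 = 83.20 → 83.
sleeve: 28.5 × 3.467 = 98.80 → 99.
right front: 28 × 3.467 = 97.07 → 97.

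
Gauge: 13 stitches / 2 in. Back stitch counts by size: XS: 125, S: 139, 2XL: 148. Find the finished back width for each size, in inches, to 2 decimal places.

XS 19.23 inches; S 21.38 inches; 2XL 22.77 inches.

13/2 = 6.5 sts per in.
XS: 125 / 6.5 = 19.231 → 19.23 in.
S: 139 / 6.5 = 21.385 → 21.38 in.
2XL: 148 / 6.5 = 22.769 → 22.77 in.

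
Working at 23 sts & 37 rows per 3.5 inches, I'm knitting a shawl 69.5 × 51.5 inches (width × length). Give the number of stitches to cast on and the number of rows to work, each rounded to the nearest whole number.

Cast on 457 stitches and work 544 rows.

Stitch gauge = 23/3.5 = 6.571 sts/in; 69.5 × 6.571 = 456.71 → 457 sts.
Row gauge = 37/3.5 = 10.571 rows/in; 51.5 × 10.571 = 544.43 → 544 rows.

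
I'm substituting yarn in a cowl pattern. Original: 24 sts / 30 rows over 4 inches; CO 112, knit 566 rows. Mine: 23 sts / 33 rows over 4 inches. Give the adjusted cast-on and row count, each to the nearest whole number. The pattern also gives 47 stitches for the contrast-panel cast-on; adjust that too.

Cast on 107 stitches; work 623 rows; contrast-panel cast-on 45 stitches.

Stitches: 112 × 23/24 = 107.33 → 107.
Rows: 566 × 33/30 = 622.60 → 623.
contrast-panel cast-on: 47 × 23/24 = 45.04 → 45.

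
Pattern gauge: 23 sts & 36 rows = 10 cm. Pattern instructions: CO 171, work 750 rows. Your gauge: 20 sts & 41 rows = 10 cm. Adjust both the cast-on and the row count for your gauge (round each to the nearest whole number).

Cast on 149 stitches; work 854 rows.

Stitches: 171 × 20/23 = 148.70 → 149.
Rows: 750 × 41/36 = 854.17 → 854.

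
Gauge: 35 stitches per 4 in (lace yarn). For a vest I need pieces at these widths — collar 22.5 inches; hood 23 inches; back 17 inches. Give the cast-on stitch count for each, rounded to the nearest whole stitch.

collar 197; hood 201; back 149.

Rate = 35/4 = 8.75 sts per in.
collar: 22.5 × 8.75 = 196.88 → 197.
hood: 23 × 8.75 = 201.25 → 201.
back: 17 × 8.75 = 148.75 → 149.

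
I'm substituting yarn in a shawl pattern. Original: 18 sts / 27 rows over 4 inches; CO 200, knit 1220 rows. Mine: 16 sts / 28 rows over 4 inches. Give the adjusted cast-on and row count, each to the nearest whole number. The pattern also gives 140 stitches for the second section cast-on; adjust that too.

Cast on 178 stitches; work 1265 rows; second section cast-on 124 stitches.

Stitches: 200 × 16/18 = 177.78 → 178.
Rows: 1220 × 28/27 = 1265.19 → 1265.
second section cast-on: 140 × 16/18 = 124.44 → 124.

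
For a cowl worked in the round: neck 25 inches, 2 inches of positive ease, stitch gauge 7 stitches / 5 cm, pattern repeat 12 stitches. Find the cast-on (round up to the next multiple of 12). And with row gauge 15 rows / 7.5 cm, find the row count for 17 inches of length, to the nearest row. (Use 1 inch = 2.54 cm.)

Finished = 25 + 2 = 27 inches.
27 inches × 2.54 = 68.58 cm.
7/5 = 1.4 sts per cm; 68.58 × 1.4 = 96.01 sts.
Next multiple of 12 → 108.
17 inches = 43.18 cm; × 2 = 86.36 → 86 rows.

Cast on 108 stitches; work 86 rows.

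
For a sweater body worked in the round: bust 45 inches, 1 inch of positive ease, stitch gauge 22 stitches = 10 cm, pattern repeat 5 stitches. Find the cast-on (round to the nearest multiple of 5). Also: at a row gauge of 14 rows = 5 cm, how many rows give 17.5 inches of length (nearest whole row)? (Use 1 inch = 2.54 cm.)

Finished = 45 + 1 = 46 inches.
46 inches × 2.54 = 116.84 cm.
22/10 = 2.2 sts per cm; 116.84 × 2.2 = 257.05 sts.
Nearest multiple of 5 → 255.
17.5 inches = 44.45 cm; × 2.8 = 124.46 → 124 rows.

Cast on 255 stitches; work 124 rows.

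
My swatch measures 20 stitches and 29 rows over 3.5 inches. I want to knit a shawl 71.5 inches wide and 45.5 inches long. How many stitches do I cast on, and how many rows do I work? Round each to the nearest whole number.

Cast on 409 stitches and work 377 rows.

Stitch gauge = 20/3.5 = 5.714 sts/in; 71.5 × 5.714 = 408.57 → 409 sts.
Row gauge = 29/3.5 = 8.286 rows/in; 45.5 × 8.286 = 377.00 → 377 rows.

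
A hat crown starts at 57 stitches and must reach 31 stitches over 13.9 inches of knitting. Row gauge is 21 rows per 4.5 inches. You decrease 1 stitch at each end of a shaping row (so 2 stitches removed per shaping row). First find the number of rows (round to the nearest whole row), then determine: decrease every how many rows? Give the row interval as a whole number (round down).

Decrease every 5th row.

Rows = 13.9 × 4.667 = 64.9 → 65 rows.
Stitches to remove: 26 → 13 shaping rows (at 2 st each).
65 / 13 = 5.00 → every 5 rows.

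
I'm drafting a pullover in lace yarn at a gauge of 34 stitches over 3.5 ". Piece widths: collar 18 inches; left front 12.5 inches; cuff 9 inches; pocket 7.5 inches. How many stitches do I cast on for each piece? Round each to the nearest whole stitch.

Rate = 34/3.5 = 9.714 sts per in.
collar: 18 × 9.714 = 174.86 → 175.
left front: 12.5 × 9.714 = 121.43 → 121.
cuff: 9 × 9.714 = 87.43 → 87.
pocket: 7.5 × 9.714 = 72.86 → 73.

collar 175; left front 121; cuff 87; pocket 73.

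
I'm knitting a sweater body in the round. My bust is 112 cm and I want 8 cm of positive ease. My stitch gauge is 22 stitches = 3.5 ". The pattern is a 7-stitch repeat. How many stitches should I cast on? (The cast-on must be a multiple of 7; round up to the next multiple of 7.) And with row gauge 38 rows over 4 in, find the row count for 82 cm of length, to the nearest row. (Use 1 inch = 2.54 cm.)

Finished = 112 + 8 = 120 cm.
120 cm × 1/2.54 = 47.24 inches.
22/3.5 = 6.286 sts per in; 47.24 × 6.286 = 296.96 sts.
Next multiple of 7 → 301.
82 cm = 32.28 inches; × 9.5 = 306.69 → 307 rows.

Cast on 301 stitches; work 307 rows.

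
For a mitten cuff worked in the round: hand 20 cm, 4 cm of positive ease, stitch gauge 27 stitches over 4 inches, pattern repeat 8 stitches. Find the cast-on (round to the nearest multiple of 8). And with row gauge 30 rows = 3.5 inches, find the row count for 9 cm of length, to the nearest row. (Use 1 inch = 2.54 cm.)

Finished = 20 + 4 = 24 cm.
24 cm × 1/2.54 = 9.45 inches.
27/4 = 6.75 sts per in; 9.45 × 6.75 = 63.78 sts.
Nearest multiple of 8 → 64.
9 cm = 3.54 inches; × 8.571 = 30.37 → 30 rows.

Cast on 64 stitches; work 30 rows.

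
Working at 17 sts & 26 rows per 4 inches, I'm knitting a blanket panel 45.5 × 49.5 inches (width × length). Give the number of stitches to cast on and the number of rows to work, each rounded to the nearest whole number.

Stitch gauge = 17/4 = 4.25 sts/in; 45.5 × 4.25 = 193.38 → 193 sts.
Row gauge = 26/4 = 6.5 rows/in; 49.5 × 6.5 = 321.75 → 322 rows.

Cast on 193 stitches and work 322 rows.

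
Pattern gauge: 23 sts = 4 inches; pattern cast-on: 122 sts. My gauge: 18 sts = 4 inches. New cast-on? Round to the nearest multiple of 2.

Scale factor = 18 / 23 = 0.783.
122 × 18 / 23 = 95.48 sts.
→ 96 sts.

Cast on 96 stitches.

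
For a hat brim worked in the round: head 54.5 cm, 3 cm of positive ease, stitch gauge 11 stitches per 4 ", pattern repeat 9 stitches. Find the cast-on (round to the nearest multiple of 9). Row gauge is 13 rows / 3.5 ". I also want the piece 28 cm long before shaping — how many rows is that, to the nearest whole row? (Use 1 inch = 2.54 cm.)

Cast on 63 stitches; work 41 rows.

Finished = 54.5 + 3 = 57.5 cm.
57.5 cm × 1/2.54 = 22.64 inches.
11/4 = 2.75 sts per in; 22.64 × 2.75 = 62.25 sts.
Nearest multiple of 9 → 63.
28 cm = 11.02 inches; × 3.714 = 40.94 → 41 rows.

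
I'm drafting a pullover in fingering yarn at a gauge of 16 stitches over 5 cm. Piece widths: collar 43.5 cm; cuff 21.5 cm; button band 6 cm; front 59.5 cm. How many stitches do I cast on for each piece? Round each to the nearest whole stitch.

Rate = 16/5 = 3.2 sts per cm.
collar: 43.5 × 3.2 = 139.20 → 139.
cuff: 21.5 × 3.2 = 68.80 → 69.
button band: 6 × 3.2 = 19.20 → 19.
front: 59.5 × 3.2 = 190.40 → 190.

collar 139; cuff 69; button band 19; front 190.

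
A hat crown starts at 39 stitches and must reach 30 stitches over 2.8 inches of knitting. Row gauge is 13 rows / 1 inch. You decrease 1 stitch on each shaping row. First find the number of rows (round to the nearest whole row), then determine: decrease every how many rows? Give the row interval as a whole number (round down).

Decrease every 4th row.

Rows = 2.8 × 13 = 36.4 → 36 rows.
Stitches to remove: 9 → 9 shaping rows (at 1 st each).
36 / 9 = 4.00 → every 4 rows.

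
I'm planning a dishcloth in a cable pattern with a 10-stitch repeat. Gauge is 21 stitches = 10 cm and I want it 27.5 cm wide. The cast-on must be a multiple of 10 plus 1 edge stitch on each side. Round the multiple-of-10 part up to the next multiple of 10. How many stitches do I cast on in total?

21 / 10 = 2.1 sts per cm.
27.5 × 2.1 = 57.75 sts.
Less 2 edge sts → 55.75 for the repeat.
Next multiple of 10: 60.
Add back 2 edge sts → 62.

62 stitches.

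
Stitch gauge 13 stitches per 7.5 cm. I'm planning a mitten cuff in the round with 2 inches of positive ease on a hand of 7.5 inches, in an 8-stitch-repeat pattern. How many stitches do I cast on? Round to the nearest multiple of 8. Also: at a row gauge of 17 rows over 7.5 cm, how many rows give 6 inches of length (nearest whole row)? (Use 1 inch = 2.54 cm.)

Cast on 40 stitches; work 35 rows.

Finished = 7.5 + 2 = 9.5 inches.
9.5 inches × 2.54 = 24.13 cm.
13/7.5 = 1.733 sts per cm; 24.13 × 1.733 = 41.83 sts.
Nearest multiple of 8 → 40.
6 inches = 15.24 cm; × 2.267 = 34.54 → 35 rows.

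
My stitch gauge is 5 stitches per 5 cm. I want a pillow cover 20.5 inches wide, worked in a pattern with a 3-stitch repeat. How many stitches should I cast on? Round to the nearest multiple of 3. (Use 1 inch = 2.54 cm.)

51 stitches.

20.5 in = 20.5 × 2.54 = 52.07 cm.
5 / 5 = 1 sts/cm.
52.07 × 1 = 52.07 sts.
→ 51.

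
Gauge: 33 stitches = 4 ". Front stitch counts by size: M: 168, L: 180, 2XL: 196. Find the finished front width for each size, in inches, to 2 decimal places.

33/4 = 8.25 sts per in.
M: 168 / 8.25 = 20.364 → 20.36 in.
L: 180 / 8.25 = 21.818 → 21.82 in.
2XL: 196 / 8.25 = 23.758 → 23.76 in.

M 20.36 inches; L 21.82 inches; 2XL 23.76 inches.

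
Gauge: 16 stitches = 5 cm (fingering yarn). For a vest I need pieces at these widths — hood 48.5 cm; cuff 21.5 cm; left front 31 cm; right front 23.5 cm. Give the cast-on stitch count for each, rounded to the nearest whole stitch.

hood 155; cuff 69; left front 99; right front 75.

Rate = 16/5 = 3.2 sts per cm.
hood: 48.5 × 3.2 = 155.20 → 155.
cuff: 21.5 × 3.2 = 68.80 → 69.
left front: 31 × 3.2 = 99.20 → 99.
right front: 23.5 × 3.2 = 75.20 → 75.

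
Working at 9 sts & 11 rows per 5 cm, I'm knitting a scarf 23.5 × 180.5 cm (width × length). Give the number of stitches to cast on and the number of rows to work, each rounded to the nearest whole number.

Stitch gauge = 9/5 = 1.8 sts/cm; 23.5 × 1.8 = 42.30 → 42 sts.
Row gauge = 11/5 = 2.2 rows/cm; 180.5 × 2.2 = 397.10 → 397 rows.

Cast on 42 stitches and work 397 rows.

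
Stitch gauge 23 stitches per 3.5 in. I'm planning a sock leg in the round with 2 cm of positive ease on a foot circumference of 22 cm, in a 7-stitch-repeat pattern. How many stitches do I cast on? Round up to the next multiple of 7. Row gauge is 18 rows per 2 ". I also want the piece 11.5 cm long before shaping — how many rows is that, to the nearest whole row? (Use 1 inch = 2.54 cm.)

Cast on 63 stitches; work 41 rows.

Finished = 22 + 2 = 24 cm.
24 cm × 1/2.54 = 9.45 inches.
23/3.5 = 6.571 sts per in; 9.45 × 6.571 = 62.09 sts.
Next multiple of 7 → 63.
11.5 cm = 4.53 inches; × 9 = 40.75 → 41 rows.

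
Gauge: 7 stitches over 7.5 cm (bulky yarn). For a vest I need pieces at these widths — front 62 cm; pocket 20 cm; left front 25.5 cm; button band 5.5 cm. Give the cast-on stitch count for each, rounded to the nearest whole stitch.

front 58; pocket 19; left front 24; button band 5.

Rate = 7/7.5 = 0.933 sts per cm.
front: 62 × 0.933 = 57.87 → 58.
pocket: 20 × 0.933 = 18.67 → 19.
left front: 25.5 × 0.933 = 23.80 → 24.
button band: 5.5 × 0.933 = 5.13 → 5.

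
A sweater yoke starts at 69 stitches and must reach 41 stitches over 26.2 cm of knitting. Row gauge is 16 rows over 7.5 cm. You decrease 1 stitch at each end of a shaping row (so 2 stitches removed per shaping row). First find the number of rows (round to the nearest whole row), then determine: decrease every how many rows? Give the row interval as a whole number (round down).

Decrease every 4th row.

Rows = 26.2 × 2.133 = 55.9 → 56 rows.
Stitches to remove: 28 → 14 shaping rows (at 2 st each).
56 / 14 = 4.00 → every 4 rows.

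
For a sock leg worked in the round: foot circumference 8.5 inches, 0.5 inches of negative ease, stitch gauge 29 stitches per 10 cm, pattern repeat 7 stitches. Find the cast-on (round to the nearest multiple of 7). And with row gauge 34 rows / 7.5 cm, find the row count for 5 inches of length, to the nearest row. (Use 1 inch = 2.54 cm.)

Cast on 56 stitches; work 58 rows.

Finished = 8.5 − 0.5 = 8 inches.
8 inches × 2.54 = 20.32 cm.
29/10 = 2.9 sts per cm; 20.32 × 2.9 = 58.93 sts.
Nearest multiple of 7 → 56.
5 inches = 12.70 cm; × 4.533 = 57.57 → 58 rows.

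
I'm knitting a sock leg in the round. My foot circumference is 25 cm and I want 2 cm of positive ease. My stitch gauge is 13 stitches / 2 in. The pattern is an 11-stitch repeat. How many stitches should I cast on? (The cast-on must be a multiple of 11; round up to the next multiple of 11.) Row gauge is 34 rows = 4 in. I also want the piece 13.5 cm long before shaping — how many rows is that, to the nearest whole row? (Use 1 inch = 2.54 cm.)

Cast on 77 stitches; work 45 rows.

Finished = 25 + 2 = 27 cm.
27 cm × 1/2.54 = 10.63 inches.
13/2 = 6.5 sts per in; 10.63 × 6.5 = 69.09 sts.
Next multiple of 11 → 77.
13.5 cm = 5.31 inches; × 8.5 = 45.18 → 45 rows.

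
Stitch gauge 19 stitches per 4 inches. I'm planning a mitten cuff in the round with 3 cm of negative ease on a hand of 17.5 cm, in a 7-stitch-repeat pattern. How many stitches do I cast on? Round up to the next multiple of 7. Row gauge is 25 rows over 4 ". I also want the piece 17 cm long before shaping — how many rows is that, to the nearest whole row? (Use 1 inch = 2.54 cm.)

Finished = 17.5 − 3 = 14.5 cm.
14.5 cm × 1/2.54 = 5.71 inches.
19/4 = 4.75 sts per in; 5.71 × 4.75 = 27.12 sts.
Next multiple of 7 → 28.
17 cm = 6.69 inches; × 6.25 = 41.83 → 42 rows.

Cast on 28 stitches; work 42 rows.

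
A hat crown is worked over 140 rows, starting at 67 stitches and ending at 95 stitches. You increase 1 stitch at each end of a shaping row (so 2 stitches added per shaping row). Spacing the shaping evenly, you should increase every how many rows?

Increase every 10th row.

Stitches to add: |95 − 67| = 28.
Shaping rows needed: 28 / 2 = 14.
140 rows / 14 = every 10 rows.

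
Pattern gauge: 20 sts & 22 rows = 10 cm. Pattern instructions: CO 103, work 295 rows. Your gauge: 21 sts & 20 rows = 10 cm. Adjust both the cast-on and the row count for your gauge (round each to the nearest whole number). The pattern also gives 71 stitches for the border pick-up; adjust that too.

Stitches: 103 × 21/20 = 108.15 → 108.
Rows: 295 × 20/22 = 268.18 → 268.
border pick-up: 71 × 21/20 = 74.55 → 75.

Cast on 108 stitches; work 268 rows; border pick-up 75 stitches.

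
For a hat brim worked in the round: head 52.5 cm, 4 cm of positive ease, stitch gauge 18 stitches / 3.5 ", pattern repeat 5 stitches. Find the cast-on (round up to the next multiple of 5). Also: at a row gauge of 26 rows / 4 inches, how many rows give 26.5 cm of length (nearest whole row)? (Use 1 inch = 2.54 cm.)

Finished = 52.5 + 4 = 56.5 cm.
56.5 cm × 1/2.54 = 22.24 inches.
18/3.5 = 5.143 sts per in; 22.24 × 5.143 = 114.40 sts.
Next multiple of 5 → 115.
26.5 cm = 10.43 inches; × 6.5 = 67.81 → 68 rows.

Cast on 115 stitches; work 68 rows.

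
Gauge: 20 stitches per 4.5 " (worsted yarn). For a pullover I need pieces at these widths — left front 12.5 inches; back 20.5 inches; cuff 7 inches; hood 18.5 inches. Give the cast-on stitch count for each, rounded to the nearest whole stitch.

Rate = 20/4.5 = 4.444 sts per in.
left front: 12.5 × 4.444 = 55.56 → 56.
back: 20.5 × 4.444 = 91.11 → 91.
cuff: 7 × 4.444 = 31.11 → 31.
hood: 18.5 × 4.444 = 82.22 → 82.

left front 56; back 91; cuff 31; hood 82.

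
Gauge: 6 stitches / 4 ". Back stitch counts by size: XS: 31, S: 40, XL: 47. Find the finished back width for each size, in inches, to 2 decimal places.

6/4 = 1.5 sts per in.
XS: 31 / 1.5 = 20.667 → 20.67 in.
S: 40 / 1.5 = 26.667 → 26.67 in.
XL: 47 / 1.5 = 31.333 → 31.33 in.

XS 20.67 inches; S 26.67 inches; XL 31.33 inches.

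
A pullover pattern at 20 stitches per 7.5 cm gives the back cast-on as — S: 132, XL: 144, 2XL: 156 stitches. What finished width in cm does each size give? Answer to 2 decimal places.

S 49.50 cm; XL 54.00 cm; 2XL 58.50 cm.

20/7.5 = 2.667 sts per cm.
S: 132 / 2.667 = 49.500 → 49.50 cm.
XL: 144 / 2.667 = 54.000 → 54.00 cm.
2XL: 156 / 2.667 = 58.500 → 58.50 cm.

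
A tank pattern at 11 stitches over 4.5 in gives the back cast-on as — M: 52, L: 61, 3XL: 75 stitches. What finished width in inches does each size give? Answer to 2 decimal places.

M 21.27 inches; L 24.95 inches; 3XL 30.68 inches.

11/4.5 = 2.444 sts per in.
M: 52 / 2.444 = 21.273 → 21.27 in.
L: 61 / 2.444 = 24.955 → 24.95 in.
3XL: 75 / 2.444 = 30.682 → 30.68 in.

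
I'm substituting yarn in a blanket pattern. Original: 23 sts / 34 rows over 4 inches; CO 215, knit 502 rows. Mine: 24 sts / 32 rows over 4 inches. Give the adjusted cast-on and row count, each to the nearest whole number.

Cast on 224 stitches; work 472 rows.

Stitches: 215 × 24/23 = 224.35 → 224.
Rows: 502 × 32/34 = 472.47 → 472.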